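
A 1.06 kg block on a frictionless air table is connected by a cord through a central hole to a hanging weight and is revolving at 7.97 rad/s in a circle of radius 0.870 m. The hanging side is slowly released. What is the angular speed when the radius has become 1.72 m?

ω₂ ≈ 2.04 rad/s

No torque about the axis ⇒ m r₁² ω₁ = m r₂² ω₂.
ω₂ = ω₁ (r₁/r₂)² = (7.97)(0.870/1.72)² = 2.039 rad/s.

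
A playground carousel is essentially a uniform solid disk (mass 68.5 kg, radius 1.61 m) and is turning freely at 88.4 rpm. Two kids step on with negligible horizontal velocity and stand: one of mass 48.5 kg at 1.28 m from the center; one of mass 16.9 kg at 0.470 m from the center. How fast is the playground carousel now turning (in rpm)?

ω_f ≈ 45.6 rpm

The added mass arrives with no angular momentum about the center, and any external torque about the center is negligible, so the system's angular momentum is conserved.
I_p = ½(68.5)(1.61)² = 88.78 kg·m².
Added inertia Σmr² = (48.5)(1.28)² + (16.9)(0.470)² = 83.20 kg·m²; I_f = 88.78 + 83.20 = 172.0 kg·m².
ω_f = I_p ω_i / I_f = (88.78)(88.4) / 172.0 = 45.64 rpm.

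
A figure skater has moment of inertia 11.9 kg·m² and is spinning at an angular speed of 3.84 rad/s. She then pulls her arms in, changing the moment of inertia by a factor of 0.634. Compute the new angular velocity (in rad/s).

ω₂ ≈ 6.06 rad/s

With no external torque about the axis, L is conserved: I₁ω₁ = I₂ω₂.
I₂ = 0.634 × 11.9 = 7.545 kg·m².
ω₂ = I₁ω₁ / I₂ = (11.90)(3.84 rad/s) / (7.545) = 6.057 rad/s.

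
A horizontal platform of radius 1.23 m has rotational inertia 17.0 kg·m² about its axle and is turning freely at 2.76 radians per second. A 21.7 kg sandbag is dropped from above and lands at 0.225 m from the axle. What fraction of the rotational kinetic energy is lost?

The added mass arrives with no angular momentum about the axle, and any external torque about the axle is negligible, so the system's angular momentum is conserved.
Added inertia Σmr² = (21.7)(0.225)² = 1.099 kg·m²; I_f = 17.00 + 1.099 = 18.10 kg·m².
ω_f = I_p ω_i / I_f = (17.00)(2.76) / 18.10 = 2.592 rad/s.
KE_i = ½(17.00)(2.760 rad/s)² = 64.75 J; KE_f = ½(18.10)(2.592)² = 60.82 J.
Fraction lost = 0.06070.

fraction ≈ 0.0607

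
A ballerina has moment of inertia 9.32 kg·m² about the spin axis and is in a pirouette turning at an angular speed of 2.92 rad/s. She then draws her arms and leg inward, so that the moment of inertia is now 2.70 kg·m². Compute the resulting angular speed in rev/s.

ω₂ ≈ 1.60 rev/s

Angular momentum about the spin axis is conserved since the torque about it is zero.
ω₂ = I₁ω₁ / I₂ = (9.320)(2.92 rad/s) / (2.700) = 10.08 rad/s = 1.604 rev/s.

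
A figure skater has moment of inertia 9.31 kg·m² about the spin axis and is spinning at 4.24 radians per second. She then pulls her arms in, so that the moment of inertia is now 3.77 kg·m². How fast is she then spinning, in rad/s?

ω₂ ≈ 10.5 rad/s

No external torque acts about the spin axis, so angular momentum is conserved.
ω₂ = I₁ω₁ / I₂ = (9.310)(4.24 rad/s) / (3.770) = 10.47 rad/s.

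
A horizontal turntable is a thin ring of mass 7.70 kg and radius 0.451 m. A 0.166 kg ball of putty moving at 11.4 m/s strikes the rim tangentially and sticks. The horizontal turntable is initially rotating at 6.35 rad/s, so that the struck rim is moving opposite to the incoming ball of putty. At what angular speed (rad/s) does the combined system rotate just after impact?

|ω_f| ≈ 5.68 rad/s

About the axle the impulsive forces during the collision are internal, so angular momentum about that axis is conserved.
I_p = (7.70)(0.451)² = 1.566 kg·m². Taking the sense of the ball of putty's angular momentum as positive, L_{ball} = m v R = (0.166)(11.4)(0.451) = 0.8535 kg·m²/s.
L_i = −I_p ω_p + m v R = −(1.566)(6.35) + 0.8535 = -9.092 kg·m²/s.
After sticking, I_f = I_p + m R² = 1.566 + (0.166)(0.451)² = 1.600 kg·m².
ω_f = L_i / I_f = -9.092 / 1.600 = -5.683 rad/s.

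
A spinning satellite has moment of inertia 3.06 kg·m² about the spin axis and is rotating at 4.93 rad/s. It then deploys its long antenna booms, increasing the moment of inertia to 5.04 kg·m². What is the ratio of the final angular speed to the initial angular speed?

ω₂/ω₁ ≈ 0.607

With no external torque about the axis, L is conserved: I₁ω₁ = I₂ω₂.
ω₂/ω₁ = I₁/I₂ = 3.060 / 5.040 = 0.6071.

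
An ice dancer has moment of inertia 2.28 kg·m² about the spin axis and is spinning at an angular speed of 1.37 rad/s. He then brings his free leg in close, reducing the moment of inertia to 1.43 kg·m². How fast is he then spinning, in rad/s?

ω₂ ≈ 2.18 rad/s

No external torque acts about the spin axis, so angular momentum is conserved.
ω₂ = I₁ω₁ / I₂ = (2.280)(1.37 rad/s) / (1.430) = 2.184 rad/s.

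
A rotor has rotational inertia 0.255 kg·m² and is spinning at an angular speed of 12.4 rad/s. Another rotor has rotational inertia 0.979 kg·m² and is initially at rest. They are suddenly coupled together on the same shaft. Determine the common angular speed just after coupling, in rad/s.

No external torque acts about the common axis, so total angular momentum is conserved.
Taking A's sense as positive: L = (0.2550)(12.4) = 3.162 kg·m²·rad/s.
Combined I = 0.2550 + 0.9790 = 1.234 kg·m².
ω_f = L / I = 3.162 / 1.234 = 2.562 rad/s.

|ω_f| ≈ 2.56 rad/s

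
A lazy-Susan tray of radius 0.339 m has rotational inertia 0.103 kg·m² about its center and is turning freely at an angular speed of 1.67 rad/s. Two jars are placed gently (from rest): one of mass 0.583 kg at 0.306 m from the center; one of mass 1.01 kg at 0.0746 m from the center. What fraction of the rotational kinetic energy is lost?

No external torque acts about the center; L_before = L_after.
Added inertia Σmr² = (0.583)(0.306)² + (1.01)(0.0746)² = 0.06021 kg·m²; I_f = 0.1030 + 0.06021 = 0.1632 kg·m².
ω_f = I_p ω_i / I_f = (0.1030)(1.67) / 0.1632 = 1.054 rad/s.
KE_i = ½(0.1030)(1.670 rad/s)² = 0.1436 J; KE_f = ½(0.1632)(1.054)² = 0.09064 J.
Fraction lost = 0.3689.

fraction ≈ 0.369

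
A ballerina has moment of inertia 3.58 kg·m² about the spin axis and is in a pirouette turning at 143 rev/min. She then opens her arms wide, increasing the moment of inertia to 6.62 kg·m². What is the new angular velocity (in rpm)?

ω₂ ≈ 77.3 rpm

No external torque acts about the spin axis, so angular momentum is conserved.
ω₂ = I₁ω₁ / I₂ = (3.580)(143 rpm) / (6.620) = 77.33 rpm.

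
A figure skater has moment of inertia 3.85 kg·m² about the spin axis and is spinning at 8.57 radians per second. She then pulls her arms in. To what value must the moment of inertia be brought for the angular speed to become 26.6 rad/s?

I₂ ≈ 1.24 kg·m²

With no external torque about the axis, L is conserved: I₁ω₁ = I₂ω₂.
I₂ = I₁ω₁ / ω₂ = (3.85)(8.57) / (26.6) = 1.240 kg·m².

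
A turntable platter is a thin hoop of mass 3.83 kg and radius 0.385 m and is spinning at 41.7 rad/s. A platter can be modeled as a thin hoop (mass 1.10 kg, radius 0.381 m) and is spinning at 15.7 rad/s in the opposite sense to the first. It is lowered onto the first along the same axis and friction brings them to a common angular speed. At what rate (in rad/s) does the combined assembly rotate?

No external torque acts about the common axis, so total angular momentum is conserved.
Moments of inertia: I_A = (3.83)(0.385)² = 0.5677 kg·m²; I_B = (1.10)(0.381)² = 0.1597 kg·m².
Taking A's sense as positive: L = (0.5677)(41.7) − (0.1597)(15.7) = 21.17 kg·m²·rad/s.
Combined I = 0.5677 + 0.1597 = 0.7274 kg·m².
ω_f = L / I = 21.17 / 0.7274 = 29.10 rad/s.

|ω_f| ≈ 29.1 rad/s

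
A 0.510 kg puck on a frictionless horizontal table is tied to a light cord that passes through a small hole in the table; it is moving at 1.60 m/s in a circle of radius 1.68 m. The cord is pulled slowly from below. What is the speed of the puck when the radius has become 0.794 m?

The only horizontal force on the mass is along the cord (radial), so it exerts no torque about the hole and angular momentum m v r is conserved.
v₂ = v₁ r₁ / r₂ = (1.60)(1.68) / (0.794) = 3.385 m/s.

v₂ ≈ 3.39 m/s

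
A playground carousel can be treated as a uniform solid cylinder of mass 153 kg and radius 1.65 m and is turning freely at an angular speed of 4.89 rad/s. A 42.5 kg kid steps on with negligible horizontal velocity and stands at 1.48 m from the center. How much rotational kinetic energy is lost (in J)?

No external torque acts about the center; L_before = L_after.
I_p = ½(153)(1.65)² = 208.3 kg·m².
Added inertia Σmr² = (42.5)(1.48)² = 93.09 kg·m²; I_f = 208.3 + 93.09 = 301.4 kg·m².
ω_f = I_p ω_i / I_f = (208.3)(4.89) / 301.4 = 3.379 rad/s.
KE_i = ½(208.3)(4.890 rad/s)² = 2490 J; KE_f = ½(301.4)(3.379)² = 1721 J.

energy lost ≈ 769 J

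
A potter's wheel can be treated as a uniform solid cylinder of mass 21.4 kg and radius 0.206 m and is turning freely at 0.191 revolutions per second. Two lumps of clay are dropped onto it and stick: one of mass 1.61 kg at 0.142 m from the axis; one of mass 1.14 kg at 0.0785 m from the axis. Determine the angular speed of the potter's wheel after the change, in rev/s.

The added mass arrives with no angular momentum about the axis, and any external torque about the axis is negligible, so the system's angular momentum is conserved.
I_p = ½(21.4)(0.206)² = 0.4541 kg·m².
Added inertia Σmr² = (1.61)(0.142)² + (1.14)(0.0785)² = 0.03949 kg·m²; I_f = 0.4541 + 0.03949 = 0.4936 kg·m².
ω_f = I_p ω_i / I_f = (0.4541)(0.191) / 0.4936 = 0.1757 rev/s.

ω_f ≈ 0.176 rev/s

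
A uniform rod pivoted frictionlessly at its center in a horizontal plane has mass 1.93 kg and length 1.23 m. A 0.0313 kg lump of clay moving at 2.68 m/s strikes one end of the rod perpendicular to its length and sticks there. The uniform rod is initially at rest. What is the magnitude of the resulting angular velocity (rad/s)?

About the pivot the impulsive forces during the collision are internal, so angular momentum about that axis is conserved.
I_p = (1/12)(1.93)(1.23)² = 0.2433 kg·m². Taking the sense of the lump of clay's angular momentum as positive, L_{lump} = m v R = (0.0313)(2.68)(1.23/2) = 0.05159 kg·m²/s.
L_i = 0 + 0.05159 = 0.05159 kg·m²/s.
After sticking, I_f = I_p + m R² = 0.2433 + (0.0313)(1.23/2)² = 0.2552 kg·m².
ω_f = L_i / I_f = 0.05159 / 0.2552 = 0.2022 rad/s.

|ω_f| ≈ 0.202 rad/s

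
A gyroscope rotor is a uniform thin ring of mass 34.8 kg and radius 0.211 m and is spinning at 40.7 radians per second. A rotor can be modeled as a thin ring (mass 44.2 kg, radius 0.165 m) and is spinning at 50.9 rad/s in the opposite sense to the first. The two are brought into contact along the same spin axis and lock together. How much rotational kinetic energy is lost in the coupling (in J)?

ΔKE lost ≈ 2840 J

The coupling torques are internal; angular momentum about the shared axis is conserved.
Moments of inertia: I_A = (34.8)(0.211)² = 1.549 kg·m²; I_B = (44.2)(0.165)² = 1.203 kg·m².
Taking A's sense as positive: L = (1.549)(40.7) − (1.203)(50.9) = 1.808 kg·m²·rad/s.
Combined I = 1.549 + 1.203 = 2.753 kg·m².
ω_f = L / I = 1.808 / 2.753 = 0.6566 rad/s.
KE_i = ½ΣIω² = 2842 J; KE_f = ½(2.753)(0.6566)² = 0.5934 J.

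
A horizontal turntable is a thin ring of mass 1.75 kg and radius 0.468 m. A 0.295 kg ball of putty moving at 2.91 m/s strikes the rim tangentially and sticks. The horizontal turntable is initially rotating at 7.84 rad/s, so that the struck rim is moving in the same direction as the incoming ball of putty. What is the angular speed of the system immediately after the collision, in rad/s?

|ω_f| ≈ 7.61 rad/s

About the axle the impulsive forces during the collision are internal, so angular momentum about that axis is conserved.
I_p = (1.75)(0.468)² = 0.3833 kg·m². Taking the sense of the ball of putty's angular momentum as positive, L_{ball} = m v R = (0.295)(2.91)(0.468) = 0.4018 kg·m²/s.
L_i = +I_p ω_p + m v R = +(0.3833)(7.84) + 0.4018 = 3.407 kg·m²/s.
After sticking, I_f = I_p + m R² = 0.3833 + (0.295)(0.468)² = 0.4479 kg·m².
ω_f = L_i / I_f = 3.407 / 0.4479 = 7.606 rad/s.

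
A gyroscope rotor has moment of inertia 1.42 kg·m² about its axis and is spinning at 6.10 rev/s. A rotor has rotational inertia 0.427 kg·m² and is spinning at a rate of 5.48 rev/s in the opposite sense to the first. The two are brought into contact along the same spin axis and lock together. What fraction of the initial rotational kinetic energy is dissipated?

The coupling torques are internal; angular momentum about the shared axis is conserved.
Taking A's sense as positive: L = (1.420)(6.10) − (0.4270)(5.48) = 6.322 kg·m²·rev/s.
Combined I = 1.420 + 0.4270 = 1.847 kg·m².
ω_f = L / I = 6.322 / 1.847 = 3.423 rev/s.
KE_i = ½ΣIω² = 1296 J; KE_f = ½(1.847)(21.51)² = 427.1 J.
Fraction dissipated = (KE_i − KE_f)/KE_i = 0.6704.

fraction ≈ 0.670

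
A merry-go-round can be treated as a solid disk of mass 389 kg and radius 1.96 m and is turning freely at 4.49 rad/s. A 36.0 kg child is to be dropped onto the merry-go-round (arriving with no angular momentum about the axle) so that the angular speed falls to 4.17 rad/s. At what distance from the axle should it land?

r ≈ 1.26 m

The added mass arrives with no angular momentum about the axle, and any external torque about the axle is negligible, so the system's angular momentum is conserved.
I_p = ½(389)(1.96)² = 747.2 kg·m².
I_p ω_i = (I_p + m r²) ω_f ⇒ m r² = I_p(ω_i/ω_f − 1) = 747.2(4.49/4.17 − 1) = 57.34 kg·m².
r = √(57.34/36.0) = 1.262 m.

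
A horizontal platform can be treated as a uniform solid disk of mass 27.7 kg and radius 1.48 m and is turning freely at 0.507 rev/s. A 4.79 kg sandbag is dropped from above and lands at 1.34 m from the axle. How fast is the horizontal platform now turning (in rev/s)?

ω_f ≈ 0.395 rev/s

No external torque acts about the axle; L_before = L_after.
I_p = ½(27.7)(1.48)² = 30.34 kg·m².
Added inertia Σmr² = (4.79)(1.34)² = 8.601 kg·m²; I_f = 30.34 + 8.601 = 38.94 kg·m².
ω_f = I_p ω_i / I_f = (30.34)(0.507) / 38.94 = 0.3950 rev/s.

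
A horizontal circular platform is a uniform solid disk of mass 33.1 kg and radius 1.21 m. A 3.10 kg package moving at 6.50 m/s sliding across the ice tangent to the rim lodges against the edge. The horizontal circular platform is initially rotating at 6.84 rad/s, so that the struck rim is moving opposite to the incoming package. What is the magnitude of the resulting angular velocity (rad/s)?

|ω_f| ≈ 4.91 rad/s

The axle reaction passes through the central axle and exerts no torque about it; angular momentum about the central axle is conserved through the impact.
I_p = ½(33.1)(1.21)² = 24.23 kg·m². Taking the sense of the package's angular momentum as positive, L_{package} = m v R = (3.10)(6.50)(1.21) = 24.38 kg·m²/s.
L_i = −I_p ω_p + m v R = −(24.23)(6.84) + 24.38 = -141.4 kg·m²/s.
After sticking, I_f = I_p + m R² = 24.23 + (3.10)(1.21)² = 28.77 kg·m².
ω_f = L_i / I_f = -141.4 / 28.77 = -4.913 rad/s.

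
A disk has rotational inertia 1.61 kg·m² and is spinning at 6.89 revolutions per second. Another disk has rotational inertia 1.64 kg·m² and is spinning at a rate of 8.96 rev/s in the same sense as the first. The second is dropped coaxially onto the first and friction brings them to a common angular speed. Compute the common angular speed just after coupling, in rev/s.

|ω_f| ≈ 7.93 rev/s

The coupling torques are internal; angular momentum about the shared axis is conserved.
Taking A's sense as positive: L = (1.610)(6.89) + (1.640)(8.96) = 25.79 kg·m²·rev/s.
Combined I = 1.610 + 1.640 = 3.250 kg·m².
ω_f = L / I = 25.79 / 3.250 = 7.935 rev/s.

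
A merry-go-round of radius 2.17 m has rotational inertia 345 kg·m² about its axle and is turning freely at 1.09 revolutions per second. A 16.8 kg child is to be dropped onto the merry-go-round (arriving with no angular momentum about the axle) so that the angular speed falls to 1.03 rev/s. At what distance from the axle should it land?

The added mass arrives with no angular momentum about the axle, and any external torque about the axle is negligible, so the system's angular momentum is conserved.
I_p ω_i = (I_p + m r²) ω_f ⇒ m r² = I_p(ω_i/ω_f − 1) = 345.0(1.09/1.03 − 1) = 20.10 kg·m².
r = √(20.10/16.8) = 1.094 m.

r ≈ 1.09 m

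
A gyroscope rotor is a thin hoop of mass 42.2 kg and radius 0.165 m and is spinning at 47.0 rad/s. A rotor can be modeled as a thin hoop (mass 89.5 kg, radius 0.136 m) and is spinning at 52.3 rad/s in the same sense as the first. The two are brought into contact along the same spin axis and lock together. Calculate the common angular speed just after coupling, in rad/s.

|ω_f| ≈ 50.1 rad/s

The coupling torques are internal; angular momentum about the shared axis is conserved.
Moments of inertia: I_A = (42.2)(0.165)² = 1.149 kg·m²; I_B = (89.5)(0.136)² = 1.655 kg·m².
Taking A's sense as positive: L = (1.149)(47.0) + (1.655)(52.3) = 140.6 kg·m²·rad/s.
Combined I = 1.149 + 1.655 = 2.804 kg·m².
ω_f = L / I = 140.6 / 2.804 = 50.13 rad/s.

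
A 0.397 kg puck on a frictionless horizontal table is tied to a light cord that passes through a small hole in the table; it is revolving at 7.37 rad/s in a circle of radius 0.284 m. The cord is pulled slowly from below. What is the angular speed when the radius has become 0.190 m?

The constraining force is radial, so m r² ω about the center is conserved.
ω₂ = ω₁ (r₁/r₂)² = (7.37)(0.284/0.190)² = 16.47 rad/s.

ω₂ ≈ 16.5 rad/s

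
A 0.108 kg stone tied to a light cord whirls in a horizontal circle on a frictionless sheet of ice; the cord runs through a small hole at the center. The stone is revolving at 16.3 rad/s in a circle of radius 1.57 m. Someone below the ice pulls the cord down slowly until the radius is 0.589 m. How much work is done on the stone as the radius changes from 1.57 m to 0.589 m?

No torque about the axis ⇒ m r₁² ω₁ = m r₂² ω₂.
ω₂ = ω₁ (r₁/r₂)² = (16.3)(1.57/0.589)² = 115.8 rad/s.
W = ΔKE = ½m(v₂² − v₁²) = 215.9 J.

W ≈ 216 J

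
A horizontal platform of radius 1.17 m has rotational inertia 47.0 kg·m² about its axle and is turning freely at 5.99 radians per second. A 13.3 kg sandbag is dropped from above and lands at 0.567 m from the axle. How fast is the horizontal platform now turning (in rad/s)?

The added mass arrives with no angular momentum about the axle, and any external torque about the axle is negligible, so the system's angular momentum is conserved.
Added inertia Σmr² = (13.3)(0.567)² = 4.276 kg·m²; I_f = 47.00 + 4.276 = 51.28 kg·m².
ω_f = I_p ω_i / I_f = (47.00)(5.99) / 51.28 = 5.491 rad/s.

ω_f ≈ 5.49 rad/s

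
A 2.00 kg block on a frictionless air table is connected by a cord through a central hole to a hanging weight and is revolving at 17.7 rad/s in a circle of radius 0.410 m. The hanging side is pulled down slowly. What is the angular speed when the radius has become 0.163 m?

The constraining force is radial, so m r² ω about the center is conserved.
ω₂ = ω₁ (r₁/r₂)² = (17.7)(0.410/0.163)² = 112.0 rad/s.

ω₂ ≈ 112 rad/s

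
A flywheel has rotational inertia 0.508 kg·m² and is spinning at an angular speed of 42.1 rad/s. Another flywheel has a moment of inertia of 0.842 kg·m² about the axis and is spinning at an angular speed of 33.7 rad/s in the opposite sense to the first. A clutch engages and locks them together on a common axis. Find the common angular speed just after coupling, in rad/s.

|ω_f| ≈ 5.18 rad/s

No external torque acts about the common axis, so total angular momentum is conserved.
Taking A's sense as positive: L = (0.5080)(42.1) − (0.8420)(33.7) = -6.989 kg·m²·rad/s.
Combined I = 0.5080 + 0.8420 = 1.350 kg·m².
ω_f = L / I = -6.989 / 1.350 = -5.177 rad/s.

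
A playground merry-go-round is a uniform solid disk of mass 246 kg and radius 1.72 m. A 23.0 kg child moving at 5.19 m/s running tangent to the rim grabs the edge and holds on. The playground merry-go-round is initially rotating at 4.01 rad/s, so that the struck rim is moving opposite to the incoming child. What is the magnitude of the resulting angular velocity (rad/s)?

The axle reaction passes through the axle and exerts no torque about it; angular momentum about the axle is conserved through the impact.
I_p = ½(246)(1.72)² = 363.9 kg·m². Taking the sense of the child's angular momentum as positive, L_{child} = m v R = (23.0)(5.19)(1.72) = 205.3 kg·m²/s.
L_i = −I_p ω_p + m v R = −(363.9)(4.01) + 205.3 = -1254 kg·m²/s.
After sticking, I_f = I_p + m R² = 363.9 + (23.0)(1.72)² = 431.9 kg·m².
ω_f = L_i / I_f = -1254 / 431.9 = -2.903 rad/s.

|ω_f| ≈ 2.90 rad/s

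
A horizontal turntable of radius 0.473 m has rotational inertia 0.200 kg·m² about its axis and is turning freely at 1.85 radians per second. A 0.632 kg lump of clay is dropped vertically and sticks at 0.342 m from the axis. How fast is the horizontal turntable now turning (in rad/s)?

ω_f ≈ 1.35 rad/s

No external torque acts about the axis; L_before = L_after.
Added inertia Σmr² = (0.632)(0.342)² = 0.07392 kg·m²; I_f = 0.2000 + 0.07392 = 0.2739 kg·m².
ω_f = I_p ω_i / I_f = (0.2000)(1.85) / 0.2739 = 1.351 rad/s.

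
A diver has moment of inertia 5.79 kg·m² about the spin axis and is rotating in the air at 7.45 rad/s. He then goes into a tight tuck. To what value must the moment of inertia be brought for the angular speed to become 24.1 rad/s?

Angular momentum about the spin axis is conserved since the torque about it is zero.
I₂ = I₁ω₁ / ω₂ = (5.79)(7.45) / (24.1) = 1.790 kg·m².

I₂ ≈ 1.79 kg·m²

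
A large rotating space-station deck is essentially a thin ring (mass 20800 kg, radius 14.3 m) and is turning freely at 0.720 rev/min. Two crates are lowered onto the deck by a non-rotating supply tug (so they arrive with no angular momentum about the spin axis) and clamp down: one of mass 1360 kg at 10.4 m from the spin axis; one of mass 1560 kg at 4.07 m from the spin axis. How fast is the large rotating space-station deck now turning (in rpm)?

ω_f ≈ 0.692 rpm

No external torque acts about the spin axis; L_before = L_after.
I_p = (20800)(14.3)² = 4.253e+06 kg·m².
Added inertia Σmr² = (1360)(10.4)² + (1560)(4.07)² = 1.729e+05 kg·m²; I_f = 4.253e+06 + 1.729e+05 = 4.426e+06 kg·m².
ω_f = I_p ω_i / I_f = (4.253e+06)(0.720) / 4.426e+06 = 0.6919 rpm.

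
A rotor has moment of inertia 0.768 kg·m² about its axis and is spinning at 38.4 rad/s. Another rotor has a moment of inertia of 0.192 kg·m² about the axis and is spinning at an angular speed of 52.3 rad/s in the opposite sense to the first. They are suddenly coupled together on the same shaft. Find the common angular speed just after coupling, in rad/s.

|ω_f| ≈ 20.3 rad/s

No external torque acts about the common axis, so total angular momentum is conserved.
Taking A's sense as positive: L = (0.7680)(38.4) − (0.1920)(52.3) = 19.45 kg·m²·rad/s.
Combined I = 0.7680 + 0.1920 = 0.9600 kg·m².
ω_f = L / I = 19.45 / 0.9600 = 20.26 rad/s.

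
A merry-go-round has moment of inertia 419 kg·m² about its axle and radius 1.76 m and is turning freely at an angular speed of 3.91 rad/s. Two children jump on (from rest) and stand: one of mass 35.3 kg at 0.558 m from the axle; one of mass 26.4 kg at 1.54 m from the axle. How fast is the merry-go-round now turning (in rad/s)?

ω_f ≈ 3.33 rad/s

No external torque acts about the axle; L_before = L_after.
Added inertia Σmr² = (35.3)(0.558)² + (26.4)(1.54)² = 73.60 kg·m²; I_f = 419.0 + 73.60 = 492.6 kg·m².
ω_f = I_p ω_i / I_f = (419.0)(3.91) / 492.6 = 3.326 rad/s.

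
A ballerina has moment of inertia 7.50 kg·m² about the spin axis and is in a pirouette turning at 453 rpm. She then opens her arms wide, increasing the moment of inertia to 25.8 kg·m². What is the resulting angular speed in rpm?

ω₂ ≈ 132 rpm

With no external torque about the axis, L is conserved: I₁ω₁ = I₂ω₂.
ω₂ = I₁ω₁ / I₂ = (7.500)(453 rpm) / (25.80) = 131.7 rpm.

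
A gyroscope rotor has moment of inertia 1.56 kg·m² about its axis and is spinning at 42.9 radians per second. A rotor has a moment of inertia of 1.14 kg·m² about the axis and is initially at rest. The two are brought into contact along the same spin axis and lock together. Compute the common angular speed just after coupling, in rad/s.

|ω_f| ≈ 24.8 rad/s

The coupling torques are internal; angular momentum about the shared axis is conserved.
Taking A's sense as positive: L = (1.560)(42.9) = 66.92 kg·m²·rad/s.
Combined I = 1.560 + 1.140 = 2.700 kg·m².
ω_f = L / I = 66.92 / 2.700 = 24.79 rad/s.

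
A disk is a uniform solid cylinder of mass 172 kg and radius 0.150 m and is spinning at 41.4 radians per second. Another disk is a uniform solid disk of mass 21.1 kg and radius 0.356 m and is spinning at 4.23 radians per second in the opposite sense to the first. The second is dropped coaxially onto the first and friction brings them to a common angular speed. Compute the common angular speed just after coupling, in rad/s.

|ω_f| ≈ 22.8 rad/s

The coupling torques are internal; angular momentum about the shared axis is conserved.
Moments of inertia: I_A = ½(172)(0.150)² = 1.935 kg·m²; I_B = ½(21.1)(0.356)² = 1.337 kg·m².
Taking A's sense as positive: L = (1.935)(41.4) − (1.337)(4.23) = 74.45 kg·m²·rad/s.
Combined I = 1.935 + 1.337 = 3.272 kg·m².
ω_f = L / I = 74.45 / 3.272 = 22.75 rad/s.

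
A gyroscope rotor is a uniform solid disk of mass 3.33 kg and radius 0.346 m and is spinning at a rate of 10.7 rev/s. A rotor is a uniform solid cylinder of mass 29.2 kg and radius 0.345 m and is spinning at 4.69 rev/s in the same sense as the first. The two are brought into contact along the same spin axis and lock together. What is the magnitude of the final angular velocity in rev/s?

The coupling torques are internal; angular momentum about the shared axis is conserved.
Moments of inertia: I_A = ½(3.33)(0.346)² = 0.1993 kg·m²; I_B = ½(29.2)(0.345)² = 1.738 kg·m².
Taking A's sense as positive: L = (0.1993)(10.7) + (1.738)(4.69) = 10.28 kg·m²·rev/s.
Combined I = 0.1993 + 1.738 = 1.937 kg·m².
ω_f = L / I = 10.28 / 1.937 = 5.308 rev/s.

|ω_f| ≈ 5.31 rev/s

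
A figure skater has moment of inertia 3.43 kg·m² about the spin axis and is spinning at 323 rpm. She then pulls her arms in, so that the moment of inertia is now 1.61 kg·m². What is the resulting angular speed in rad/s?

With no external torque about the axis, L is conserved: I₁ω₁ = I₂ω₂.
ω₂ = I₁ω₁ / I₂ = (3.430)(323 rpm) / (1.610) = 688.1 rpm = 72.06 rad/s.

ω₂ ≈ 72.1 rad/s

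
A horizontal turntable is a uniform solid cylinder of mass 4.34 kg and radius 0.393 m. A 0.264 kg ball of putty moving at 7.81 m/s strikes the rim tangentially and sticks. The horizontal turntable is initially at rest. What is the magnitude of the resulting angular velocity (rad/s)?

About the axle the impulsive forces during the collision are internal, so angular momentum about that axis is conserved.
I_p = ½(4.34)(0.393)² = 0.3352 kg·m². Taking the sense of the ball of putty's angular momentum as positive, L_{ball} = m v R = (0.264)(7.81)(0.393) = 0.8103 kg·m²/s.
L_i = 0 + 0.8103 = 0.8103 kg·m²/s.
After sticking, I_f = I_p + m R² = 0.3352 + (0.264)(0.393)² = 0.3759 kg·m².
ω_f = L_i / I_f = 0.8103 / 0.3759 = 2.155 rad/s.

|ω_f| ≈ 2.16 rad/s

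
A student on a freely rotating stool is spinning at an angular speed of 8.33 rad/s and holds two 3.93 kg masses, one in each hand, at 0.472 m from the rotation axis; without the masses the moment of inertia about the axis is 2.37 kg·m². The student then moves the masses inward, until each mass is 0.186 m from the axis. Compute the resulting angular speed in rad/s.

ω₂ ≈ 13.0 rad/s

No external torque acts about the spin axis, so angular momentum is conserved.
I₁ = 2.37 + 2(3.93)(0.472)² = 4.121 kg·m²; I₂ = 2.37 + 2(3.93)(0.186)² = 2.642 kg·m².
ω₂ = I₁ω₁ / I₂ = (4.121)(8.33 rad/s) / (2.642) = 12.99 rad/s.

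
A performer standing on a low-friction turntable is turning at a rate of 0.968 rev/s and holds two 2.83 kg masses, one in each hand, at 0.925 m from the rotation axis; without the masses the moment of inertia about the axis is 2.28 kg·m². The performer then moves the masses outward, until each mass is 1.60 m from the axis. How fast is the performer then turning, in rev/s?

Angular momentum about the spin axis is conserved since the torque about it is zero.
I₁ = 2.28 + 2(2.83)(0.925)² = 7.123 kg·m²; I₂ = 2.28 + 2(2.83)(1.60)² = 16.77 kg·m².
ω₂ = I₁ω₁ / I₂ = (7.123)(0.968 rev/s) / (16.77) = 0.4112 rev/s.

ω₂ ≈ 0.411 rev/s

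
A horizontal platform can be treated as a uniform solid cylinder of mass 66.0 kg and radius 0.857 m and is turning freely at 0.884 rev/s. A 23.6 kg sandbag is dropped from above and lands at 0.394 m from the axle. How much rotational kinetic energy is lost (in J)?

The added mass arrives with no angular momentum about the axle, and any external torque about the axle is negligible, so the system's angular momentum is conserved.
I_p = ½(66.0)(0.857)² = 24.24 kg·m².
Added inertia Σmr² = (23.6)(0.394)² = 3.664 kg·m²; I_f = 24.24 + 3.664 = 27.90 kg·m².
ω_f = I_p ω_i / I_f = (24.24)(0.884) / 27.90 = 0.7679 rev/s.
KE_i = ½(24.24)(5.554 rad/s)² = 373.9 J; KE_f = ½(27.90)(4.825)² = 324.8 J.

energy lost ≈ 49.1 J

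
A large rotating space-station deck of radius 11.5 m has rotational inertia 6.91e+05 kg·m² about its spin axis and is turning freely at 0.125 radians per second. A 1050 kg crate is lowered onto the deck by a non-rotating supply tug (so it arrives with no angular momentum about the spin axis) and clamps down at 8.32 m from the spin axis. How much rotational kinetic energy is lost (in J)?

energy lost ≈ 514 J

The added mass arrives with no angular momentum about the spin axis, and any external torque about the spin axis is negligible, so the system's angular momentum is conserved.
Added inertia Σmr² = (1050)(8.32)² = 72680 kg·m²; I_f = 6.910e+05 + 72680 = 7.637e+05 kg·m².
ω_f = I_p ω_i / I_f = (6.910e+05)(0.125) / 7.637e+05 = 0.1131 rad/s.
KE_i = ½(6.910e+05)(0.1250 rad/s)² = 5398 J; KE_f = ½(7.637e+05)(0.1131)² = 4885 J.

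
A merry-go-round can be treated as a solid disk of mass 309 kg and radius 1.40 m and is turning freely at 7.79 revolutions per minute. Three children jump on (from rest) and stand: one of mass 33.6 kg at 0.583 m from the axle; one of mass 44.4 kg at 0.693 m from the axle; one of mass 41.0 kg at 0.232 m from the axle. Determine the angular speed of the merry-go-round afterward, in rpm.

ω_f ≈ 6.98 rpm

The added mass arrives with no angular momentum about the axle, and any external torque about the axle is negligible, so the system's angular momentum is conserved.
I_p = ½(309)(1.40)² = 302.8 kg·m².
Added inertia Σmr² = (33.6)(0.583)² + (44.4)(0.693)² + (41.0)(0.232)² = 34.95 kg·m²; I_f = 302.8 + 34.95 = 337.8 kg·m².
ω_f = I_p ω_i / I_f = (302.8)(7.79) / 337.8 = 6.984 rpm.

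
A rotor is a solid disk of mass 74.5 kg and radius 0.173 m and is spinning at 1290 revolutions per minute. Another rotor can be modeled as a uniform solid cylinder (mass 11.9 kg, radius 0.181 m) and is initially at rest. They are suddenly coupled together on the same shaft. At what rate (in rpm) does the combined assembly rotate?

No external torque acts about the common axis, so total angular momentum is conserved.
Moments of inertia: I_A = ½(74.5)(0.173)² = 1.115 kg·m²; I_B = ½(11.9)(0.181)² = 0.1949 kg·m².
Taking A's sense as positive: L = (1.115)(1290) = 1438 kg·m²·rpm.
Combined I = 1.115 + 0.1949 = 1.310 kg·m².
ω_f = L / I = 1438 / 1.310 = 1098 rpm.

|ω_f| ≈ 1100 rpm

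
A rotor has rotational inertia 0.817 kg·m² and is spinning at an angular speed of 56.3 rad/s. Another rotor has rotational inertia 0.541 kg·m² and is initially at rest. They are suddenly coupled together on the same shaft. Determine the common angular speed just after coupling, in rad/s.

No external torque acts about the common axis, so total angular momentum is conserved.
Taking A's sense as positive: L = (0.8170)(56.3) = 46.00 kg·m²·rad/s.
Combined I = 0.8170 + 0.5410 = 1.358 kg·m².
ω_f = L / I = 46.00 / 1.358 = 33.87 rad/s.

|ω_f| ≈ 33.9 rad/s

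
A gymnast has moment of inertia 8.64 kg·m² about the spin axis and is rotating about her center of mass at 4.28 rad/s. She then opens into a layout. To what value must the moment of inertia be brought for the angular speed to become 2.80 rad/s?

With no external torque about the axis, L is conserved: I₁ω₁ = I₂ω₂.
I₂ = I₁ω₁ / ω₂ = (8.64)(4.28) / (2.80) = 13.21 kg·m².

I₂ ≈ 13.2 kg·m²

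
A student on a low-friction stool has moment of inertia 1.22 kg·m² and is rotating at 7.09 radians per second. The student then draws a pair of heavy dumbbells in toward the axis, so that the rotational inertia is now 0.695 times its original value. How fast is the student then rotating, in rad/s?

ω₂ ≈ 10.2 rad/s

No external torque acts about the spin axis, so angular momentum is conserved.
I₂ = 0.695 × 1.22 = 0.8479 kg·m².
ω₂ = I₁ω₁ / I₂ = (1.220)(7.09 rad/s) / (0.8479) = 10.20 rad/s.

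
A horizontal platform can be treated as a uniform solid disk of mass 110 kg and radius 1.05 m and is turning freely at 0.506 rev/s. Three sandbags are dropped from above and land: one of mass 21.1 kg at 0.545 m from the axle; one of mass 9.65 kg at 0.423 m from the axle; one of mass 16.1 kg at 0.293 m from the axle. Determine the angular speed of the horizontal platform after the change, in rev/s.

No external torque acts about the axle; L_before = L_after.
I_p = ½(110)(1.05)² = 60.64 kg·m².
Added inertia Σmr² = (21.1)(0.545)² + (9.65)(0.423)² + (16.1)(0.293)² = 9.376 kg·m²; I_f = 60.64 + 9.376 = 70.01 kg·m².
ω_f = I_p ω_i / I_f = (60.64)(0.506) / 70.01 = 0.4382 rev/s.

ω_f ≈ 0.438 rev/s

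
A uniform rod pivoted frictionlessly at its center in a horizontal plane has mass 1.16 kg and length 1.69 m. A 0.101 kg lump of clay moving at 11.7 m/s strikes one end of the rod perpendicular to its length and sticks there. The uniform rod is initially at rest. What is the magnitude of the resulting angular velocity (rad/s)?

|ω_f| ≈ 2.87 rad/s

About the pivot the impulsive forces during the collision are internal, so angular momentum about that axis is conserved.
I_p = (1/12)(1.16)(1.69)² = 0.2761 kg·m². Taking the sense of the lump of clay's angular momentum as positive, L_{lump} = m v R = (0.101)(11.7)(1.69/2) = 0.9985 kg·m²/s.
L_i = 0 + 0.9985 = 0.9985 kg·m²/s.
After sticking, I_f = I_p + m R² = 0.2761 + (0.101)(1.69/2)² = 0.3482 kg·m².
ω_f = L_i / I_f = 0.9985 / 0.3482 = 2.868 rad/s.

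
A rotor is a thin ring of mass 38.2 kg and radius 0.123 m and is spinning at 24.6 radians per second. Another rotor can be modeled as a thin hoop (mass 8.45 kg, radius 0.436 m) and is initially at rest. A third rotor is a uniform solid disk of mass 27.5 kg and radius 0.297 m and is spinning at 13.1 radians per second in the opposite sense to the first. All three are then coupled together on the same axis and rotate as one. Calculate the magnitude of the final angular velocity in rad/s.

No external torque acts about the common axis, so total angular momentum is conserved.
Moments of inertia: I_A = (38.2)(0.123)² = 0.5779 kg·m²; I_B = (8.45)(0.436)² = 1.606 kg·m²; I_C = ½(27.5)(0.297)² = 1.213 kg·m².
Taking A's sense as positive: L = (0.5779)(24.6) − (1.213)(13.1) = -1.672 kg·m²·rad/s.
Combined I = 0.5779 + 1.606 + 1.213 = 3.397 kg·m².
ω_f = L / I = -1.672 / 3.397 = -0.4921 rad/s.

|ω_f| ≈ 0.492 rad/s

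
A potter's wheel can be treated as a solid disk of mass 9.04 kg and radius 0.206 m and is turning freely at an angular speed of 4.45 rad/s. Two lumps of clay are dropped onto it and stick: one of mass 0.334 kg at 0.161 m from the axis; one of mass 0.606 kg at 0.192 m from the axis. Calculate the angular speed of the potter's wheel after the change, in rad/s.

The added mass arrives with no angular momentum about the axis, and any external torque about the axis is negligible, so the system's angular momentum is conserved.
I_p = ½(9.04)(0.206)² = 0.1918 kg·m².
Added inertia Σmr² = (0.334)(0.161)² + (0.606)(0.192)² = 0.03100 kg·m²; I_f = 0.1918 + 0.03100 = 0.2228 kg·m².
ω_f = I_p ω_i / I_f = (0.1918)(4.45) / 0.2228 = 3.831 rad/s.

ω_f ≈ 3.83 rad/s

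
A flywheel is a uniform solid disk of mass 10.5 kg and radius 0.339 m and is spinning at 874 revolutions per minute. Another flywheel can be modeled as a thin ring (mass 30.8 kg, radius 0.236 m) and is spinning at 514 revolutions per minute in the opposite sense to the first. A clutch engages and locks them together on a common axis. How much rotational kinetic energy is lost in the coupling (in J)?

ΔKE lost ≈ 4710 J

The coupling torques are internal; angular momentum about the shared axis is conserved.
Moments of inertia: I_A = ½(10.5)(0.339)² = 0.6033 kg·m²; I_B = (30.8)(0.236)² = 1.715 kg·m².
Taking A's sense as positive: L = (0.6033)(874) − (1.715)(514) = -354.4 kg·m²·rpm.
Combined I = 0.6033 + 1.715 = 2.319 kg·m².
ω_f = L / I = -354.4 / 2.319 = -152.8 rpm.
KE_i = ½ΣIω² = 5012 J; KE_f = ½(2.319)(16.01)² = 297.0 J.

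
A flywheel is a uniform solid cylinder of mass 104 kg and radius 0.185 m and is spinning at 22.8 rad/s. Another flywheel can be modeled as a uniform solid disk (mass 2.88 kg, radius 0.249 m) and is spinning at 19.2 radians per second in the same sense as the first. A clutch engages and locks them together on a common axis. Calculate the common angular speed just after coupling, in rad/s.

No external torque acts about the common axis, so total angular momentum is conserved.
Moments of inertia: I_A = ½(104)(0.185)² = 1.780 kg·m²; I_B = ½(2.88)(0.249)² = 0.08928 kg·m².
Taking A's sense as positive: L = (1.780)(22.8) + (0.08928)(19.2) = 42.29 kg·m²·rad/s.
Combined I = 1.780 + 0.08928 = 1.869 kg·m².
ω_f = L / I = 42.29 / 1.869 = 22.63 rad/s.

|ω_f| ≈ 22.6 rad/s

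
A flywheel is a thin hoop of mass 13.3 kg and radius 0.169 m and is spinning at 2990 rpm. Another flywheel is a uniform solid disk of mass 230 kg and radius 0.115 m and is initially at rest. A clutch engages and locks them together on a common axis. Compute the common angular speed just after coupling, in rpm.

|ω_f| ≈ 598 rpm

No external torque acts about the common axis, so total angular momentum is conserved.
Moments of inertia: I_A = (13.3)(0.169)² = 0.3799 kg·m²; I_B = ½(230)(0.115)² = 1.521 kg·m².
Taking A's sense as positive: L = (0.3799)(2990) = 1136 kg·m²·rpm.
Combined I = 0.3799 + 1.521 = 1.901 kg·m².
ω_f = L / I = 1136 / 1.901 = 597.6 rpm.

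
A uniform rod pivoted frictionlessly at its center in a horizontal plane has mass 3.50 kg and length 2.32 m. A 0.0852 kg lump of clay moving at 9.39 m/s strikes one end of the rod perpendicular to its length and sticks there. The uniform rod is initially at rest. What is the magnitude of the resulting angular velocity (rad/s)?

|ω_f| ≈ 0.551 rad/s

The axle reaction passes through the pivot and exerts no torque about it; angular momentum about the pivot is conserved through the impact.
I_p = (1/12)(3.50)(2.32)² = 1.570 kg·m². Taking the sense of the lump of clay's angular momentum as positive, L_{lump} = m v R = (0.0852)(9.39)(2.32/2) = 0.9280 kg·m²/s.
L_i = 0 + 0.9280 = 0.9280 kg·m²/s.
After sticking, I_f = I_p + m R² = 1.570 + (0.0852)(2.32/2)² = 1.685 kg·m².
ω_f = L_i / I_f = 0.9280 / 1.685 = 0.5509 rad/s.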